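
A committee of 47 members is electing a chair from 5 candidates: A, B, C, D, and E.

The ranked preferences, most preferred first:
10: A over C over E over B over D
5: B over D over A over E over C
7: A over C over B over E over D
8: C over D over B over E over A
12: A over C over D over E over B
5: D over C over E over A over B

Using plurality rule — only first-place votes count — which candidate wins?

A

First-place votes: A 29, B 5, C 8, D 5, E 0.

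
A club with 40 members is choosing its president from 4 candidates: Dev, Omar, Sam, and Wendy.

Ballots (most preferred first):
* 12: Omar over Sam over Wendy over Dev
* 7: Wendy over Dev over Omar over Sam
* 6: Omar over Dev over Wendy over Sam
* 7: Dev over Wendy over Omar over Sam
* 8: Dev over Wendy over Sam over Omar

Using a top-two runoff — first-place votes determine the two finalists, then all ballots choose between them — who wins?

Round 1 first-place votes: Dev 15, Omar 18, Sam 0, Wendy 7. Omar and Dev advance.
Runoff: Omar is ranked above Dev on 18 ballots, Dev above Omar on 22.

Dev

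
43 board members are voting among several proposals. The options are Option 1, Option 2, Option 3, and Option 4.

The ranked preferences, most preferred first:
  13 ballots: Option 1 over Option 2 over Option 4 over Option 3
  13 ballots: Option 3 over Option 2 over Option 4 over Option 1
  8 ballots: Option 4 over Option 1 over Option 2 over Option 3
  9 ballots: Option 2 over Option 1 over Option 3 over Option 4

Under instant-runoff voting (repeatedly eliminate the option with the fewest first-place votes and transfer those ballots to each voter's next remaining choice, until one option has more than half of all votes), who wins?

Round 1: Option 1 13, Option 2 9, Option 3 13, Option 4 8. Option 4 eliminated.
Round 2: Option 1 21, Option 2 9, Option 3 13. Option 2 eliminated.
Round 3: Option 1 30, Option 3 13. Option 1 has a majority (≥22).

Option 1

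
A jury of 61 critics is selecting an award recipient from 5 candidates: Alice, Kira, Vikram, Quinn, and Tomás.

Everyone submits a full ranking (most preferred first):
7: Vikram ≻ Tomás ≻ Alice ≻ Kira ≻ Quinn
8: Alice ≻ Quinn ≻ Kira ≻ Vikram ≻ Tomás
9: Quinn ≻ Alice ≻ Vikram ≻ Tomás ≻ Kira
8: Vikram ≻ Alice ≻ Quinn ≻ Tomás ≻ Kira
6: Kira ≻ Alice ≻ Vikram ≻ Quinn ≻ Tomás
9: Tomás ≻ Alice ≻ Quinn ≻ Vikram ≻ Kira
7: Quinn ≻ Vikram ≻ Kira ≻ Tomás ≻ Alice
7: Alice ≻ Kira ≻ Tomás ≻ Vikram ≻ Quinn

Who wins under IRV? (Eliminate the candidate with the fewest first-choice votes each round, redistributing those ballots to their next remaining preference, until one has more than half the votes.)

Round 1: Alice 15, Kira 6, Vikram 15, Quinn 16, Tomás 9. Kira eliminated.
Round 2: Alice 21, Vikram 15, Quinn 16, Tomás 9. Tomás eliminated.
Round 3: Alice 30, Vikram 15, Quinn 16. Vikram eliminated.
Round 4: Alice 45, Quinn 16. Alice has a majority (≥31).

Alice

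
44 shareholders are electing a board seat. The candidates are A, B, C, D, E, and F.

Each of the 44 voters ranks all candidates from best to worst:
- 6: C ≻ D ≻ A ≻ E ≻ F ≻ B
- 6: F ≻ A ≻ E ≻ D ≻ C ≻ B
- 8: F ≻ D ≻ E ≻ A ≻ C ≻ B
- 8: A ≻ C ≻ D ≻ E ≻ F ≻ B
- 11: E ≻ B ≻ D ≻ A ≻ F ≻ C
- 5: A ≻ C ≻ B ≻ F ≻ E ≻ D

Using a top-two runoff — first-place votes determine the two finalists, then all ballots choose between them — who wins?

A

Round 1 first-place votes: A 13, B 0, C 6, D 0, E 11, F 14. F and A advance.
Runoff: F is ranked above A on 14 ballots, A above F on 30.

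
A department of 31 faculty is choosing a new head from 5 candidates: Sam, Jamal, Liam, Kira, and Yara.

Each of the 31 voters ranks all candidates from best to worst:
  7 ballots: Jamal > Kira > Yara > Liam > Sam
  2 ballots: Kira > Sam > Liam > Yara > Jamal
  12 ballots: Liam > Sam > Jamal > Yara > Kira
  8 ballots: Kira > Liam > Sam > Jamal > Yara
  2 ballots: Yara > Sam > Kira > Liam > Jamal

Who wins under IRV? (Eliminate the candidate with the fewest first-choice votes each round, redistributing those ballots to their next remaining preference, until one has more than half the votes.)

Round 1: Sam 0, Jamal 7, Liam 12, Kira 10, Yara 2. Sam eliminated.
Round 2: Jamal 7, Liam 12, Kira 10, Yara 2. Yara eliminated.
Round 3: Jamal 7, Liam 12, Kira 12. Jamal eliminated.
Round 4: Liam 12, Kira 19. Kira has a majority (≥16).

Kira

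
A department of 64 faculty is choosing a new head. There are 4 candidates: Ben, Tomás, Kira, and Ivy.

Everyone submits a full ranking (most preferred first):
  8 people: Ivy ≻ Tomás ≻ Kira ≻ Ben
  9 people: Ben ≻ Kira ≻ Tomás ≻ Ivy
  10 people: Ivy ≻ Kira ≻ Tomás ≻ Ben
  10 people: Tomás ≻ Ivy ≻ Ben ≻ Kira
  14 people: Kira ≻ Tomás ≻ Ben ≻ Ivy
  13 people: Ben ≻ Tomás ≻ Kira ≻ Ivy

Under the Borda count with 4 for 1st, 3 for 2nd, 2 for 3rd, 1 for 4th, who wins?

Ben: 8×1 + 9×4 + 10×1 + 10×2 + 14×2 + 13×4 = 154
Tomás: 8×3 + 9×2 + 10×2 + 10×4 + 14×3 + 13×3 = 183
Kira: 8×2 + 9×3 + 10×3 + 10×1 + 14×4 + 13×2 = 165
Ivy: 8×4 + 9×1 + 10×4 + 10×3 + 14×1 + 13×1 = 138

Tomás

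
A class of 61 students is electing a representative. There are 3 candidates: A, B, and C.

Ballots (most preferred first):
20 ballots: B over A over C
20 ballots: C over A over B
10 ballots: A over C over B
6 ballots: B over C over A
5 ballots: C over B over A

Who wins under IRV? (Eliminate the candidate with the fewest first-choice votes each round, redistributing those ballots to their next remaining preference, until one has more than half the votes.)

C

Round 1: A 10, B 26, C 25. A eliminated.
Round 2: B 26, C 35. C has a majority (≥31).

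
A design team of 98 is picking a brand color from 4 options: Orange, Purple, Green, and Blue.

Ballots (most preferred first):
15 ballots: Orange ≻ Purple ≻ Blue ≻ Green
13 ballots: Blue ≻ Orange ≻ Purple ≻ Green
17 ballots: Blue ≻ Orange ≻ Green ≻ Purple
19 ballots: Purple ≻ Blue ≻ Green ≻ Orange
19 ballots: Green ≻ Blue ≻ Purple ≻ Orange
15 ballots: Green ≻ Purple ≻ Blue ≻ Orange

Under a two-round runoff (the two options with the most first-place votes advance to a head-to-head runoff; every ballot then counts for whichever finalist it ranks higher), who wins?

Round 1 first-place votes: Orange 15, Purple 19, Green 34, Blue 30. Green and Blue advance.
Runoff: Green is ranked above Blue on 34 ballots, Blue above Green on 64.

Blue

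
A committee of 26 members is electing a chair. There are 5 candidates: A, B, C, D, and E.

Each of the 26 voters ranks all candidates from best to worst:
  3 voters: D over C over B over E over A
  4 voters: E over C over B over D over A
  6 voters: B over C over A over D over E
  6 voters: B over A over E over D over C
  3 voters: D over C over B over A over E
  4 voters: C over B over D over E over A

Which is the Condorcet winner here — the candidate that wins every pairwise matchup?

C vs A: 20–6
C vs B: 14–12
C vs D: 14–12
C vs E: 16–10
C beats every other candidate.

C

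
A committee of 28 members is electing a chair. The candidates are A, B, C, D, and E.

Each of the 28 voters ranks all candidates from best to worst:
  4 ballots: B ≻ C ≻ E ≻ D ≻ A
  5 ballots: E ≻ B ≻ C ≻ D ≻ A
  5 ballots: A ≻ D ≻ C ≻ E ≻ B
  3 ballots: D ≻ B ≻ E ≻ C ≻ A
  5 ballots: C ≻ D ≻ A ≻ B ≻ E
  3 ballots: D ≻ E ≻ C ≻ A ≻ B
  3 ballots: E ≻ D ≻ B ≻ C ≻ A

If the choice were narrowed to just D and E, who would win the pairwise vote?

D is ranked above E on 16 ballots; E above D on 12.

D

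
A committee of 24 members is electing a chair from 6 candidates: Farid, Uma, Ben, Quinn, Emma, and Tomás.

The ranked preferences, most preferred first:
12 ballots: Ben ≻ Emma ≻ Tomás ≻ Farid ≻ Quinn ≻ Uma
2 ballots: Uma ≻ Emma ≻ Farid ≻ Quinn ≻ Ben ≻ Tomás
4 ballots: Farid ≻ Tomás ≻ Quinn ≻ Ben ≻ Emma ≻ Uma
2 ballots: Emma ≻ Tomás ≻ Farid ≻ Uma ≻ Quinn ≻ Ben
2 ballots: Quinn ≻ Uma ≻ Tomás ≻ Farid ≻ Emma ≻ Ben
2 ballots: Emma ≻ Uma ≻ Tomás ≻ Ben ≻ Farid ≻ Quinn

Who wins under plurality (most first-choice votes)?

Ben

First-place votes: Farid 4, Uma 2, Ben 12, Quinn 2, Emma 4, Tomás 0.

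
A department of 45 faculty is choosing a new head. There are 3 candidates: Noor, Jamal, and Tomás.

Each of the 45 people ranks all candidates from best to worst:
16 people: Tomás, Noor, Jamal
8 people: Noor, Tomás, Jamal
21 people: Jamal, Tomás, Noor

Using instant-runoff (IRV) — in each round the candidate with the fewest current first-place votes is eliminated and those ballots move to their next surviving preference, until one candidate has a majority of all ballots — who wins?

Round 1: Noor 8, Jamal 21, Tomás 16. Noor eliminated.
Round 2: Jamal 21, Tomás 24. Tomás has a majority (≥23).

Tomás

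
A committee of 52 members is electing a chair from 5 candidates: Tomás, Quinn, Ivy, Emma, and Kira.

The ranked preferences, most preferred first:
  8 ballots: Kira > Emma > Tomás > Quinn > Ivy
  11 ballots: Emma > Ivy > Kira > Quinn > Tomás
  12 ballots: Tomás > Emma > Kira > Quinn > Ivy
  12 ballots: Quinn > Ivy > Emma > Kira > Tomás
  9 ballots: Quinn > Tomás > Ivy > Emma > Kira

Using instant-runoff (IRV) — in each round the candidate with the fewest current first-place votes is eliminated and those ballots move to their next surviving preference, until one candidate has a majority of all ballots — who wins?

Round 1: Tomás 12, Quinn 21, Ivy 0, Emma 11, Kira 8. Ivy eliminated.
Round 2: Tomás 12, Quinn 21, Emma 11, Kira 8. Kira eliminated.
Round 3: Tomás 12, Quinn 21, Emma 19. Tomás eliminated.
Round 4: Quinn 21, Emma 31. Emma has a majority (≥27).

Emma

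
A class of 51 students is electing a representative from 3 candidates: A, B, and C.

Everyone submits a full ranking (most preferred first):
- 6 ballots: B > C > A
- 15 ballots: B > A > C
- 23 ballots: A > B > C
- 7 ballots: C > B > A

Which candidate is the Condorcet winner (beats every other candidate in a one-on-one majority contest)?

B vs A: 28–23
B vs C: 44–7
B beats every other candidate.

B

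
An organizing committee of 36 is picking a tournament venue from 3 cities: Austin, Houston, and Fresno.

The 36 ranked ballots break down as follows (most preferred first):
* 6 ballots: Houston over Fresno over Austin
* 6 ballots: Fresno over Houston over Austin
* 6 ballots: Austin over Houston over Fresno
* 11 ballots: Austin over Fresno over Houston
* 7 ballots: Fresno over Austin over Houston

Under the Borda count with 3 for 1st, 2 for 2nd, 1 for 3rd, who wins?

Austin: 6×1 + 6×1 + 6×3 + 11×3 + 7×2 = 77
Houston: 6×3 + 6×2 + 6×2 + 11×1 + 7×1 = 60
Fresno: 6×2 + 6×3 + 6×1 + 11×2 + 7×3 = 79

Fresno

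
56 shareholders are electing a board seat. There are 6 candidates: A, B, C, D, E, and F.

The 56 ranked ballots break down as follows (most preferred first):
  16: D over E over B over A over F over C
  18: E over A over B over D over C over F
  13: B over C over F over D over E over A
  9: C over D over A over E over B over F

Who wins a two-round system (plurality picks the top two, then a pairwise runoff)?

D

Round 1 first-place votes: A 0, B 13, C 9, D 16, E 18, F 0. E and D advance.
Runoff: E is ranked above D on 18 ballots, D above E on 38.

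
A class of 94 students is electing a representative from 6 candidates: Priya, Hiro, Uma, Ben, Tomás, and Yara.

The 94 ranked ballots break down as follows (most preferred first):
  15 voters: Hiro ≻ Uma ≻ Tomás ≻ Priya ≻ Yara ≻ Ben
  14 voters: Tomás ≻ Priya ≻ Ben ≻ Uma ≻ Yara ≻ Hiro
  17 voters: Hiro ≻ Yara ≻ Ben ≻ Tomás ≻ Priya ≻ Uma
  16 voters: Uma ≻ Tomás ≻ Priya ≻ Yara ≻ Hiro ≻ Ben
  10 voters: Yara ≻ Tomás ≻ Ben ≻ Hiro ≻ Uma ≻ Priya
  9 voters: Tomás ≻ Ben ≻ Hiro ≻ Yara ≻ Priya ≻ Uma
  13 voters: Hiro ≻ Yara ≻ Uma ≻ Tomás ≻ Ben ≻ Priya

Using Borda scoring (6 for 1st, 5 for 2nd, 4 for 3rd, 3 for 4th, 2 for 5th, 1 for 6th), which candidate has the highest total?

Priya: 15×3 + 14×5 + 17×2 + 16×4 + 10×1 + 9×2 + 13×1 = 254
Hiro: 15×6 + 14×1 + 17×6 + 16×2 + 10×3 + 9×4 + 13×6 = 382
Uma: 15×5 + 14×3 + 17×1 + 16×6 + 10×2 + 9×1 + 13×4 = 311
Ben: 15×1 + 14×4 + 17×4 + 16×1 + 10×4 + 9×5 + 13×2 = 266
Tomás: 15×4 + 14×6 + 17×3 + 16×5 + 10×5 + 9×6 + 13×3 = 418
Yara: 15×2 + 14×2 + 17×5 + 16×3 + 10×6 + 9×3 + 13×5 = 343

Tomás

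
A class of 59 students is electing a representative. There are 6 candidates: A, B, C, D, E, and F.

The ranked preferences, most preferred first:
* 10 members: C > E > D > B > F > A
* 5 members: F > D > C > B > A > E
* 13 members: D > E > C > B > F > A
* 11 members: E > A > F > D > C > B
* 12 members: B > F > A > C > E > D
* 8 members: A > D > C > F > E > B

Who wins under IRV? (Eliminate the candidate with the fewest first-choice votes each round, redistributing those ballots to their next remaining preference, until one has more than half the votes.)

Round 1: A 8, B 12, C 10, D 13, E 11, F 5. F eliminated.
Round 2: A 8, B 12, C 10, D 18, E 11. A eliminated.
Round 3: B 12, C 10, D 26, E 11. C eliminated.
Round 4: B 12, D 26, E 21. B eliminated.
Round 5: D 26, E 33. E has a majority (≥30).

E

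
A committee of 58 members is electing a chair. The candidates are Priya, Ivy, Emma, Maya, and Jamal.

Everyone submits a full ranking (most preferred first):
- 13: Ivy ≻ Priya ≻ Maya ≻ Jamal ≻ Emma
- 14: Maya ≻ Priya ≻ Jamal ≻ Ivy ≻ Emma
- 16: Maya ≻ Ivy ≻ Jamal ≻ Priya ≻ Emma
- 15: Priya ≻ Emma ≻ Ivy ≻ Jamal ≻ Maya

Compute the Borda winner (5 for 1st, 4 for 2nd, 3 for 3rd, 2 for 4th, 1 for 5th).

Priya: 13×4 + 14×4 + 16×2 + 15×5 = 215
Ivy: 13×5 + 14×2 + 16×4 + 15×3 = 202
Emma: 13×1 + 14×1 + 16×1 + 15×4 = 103
Maya: 13×3 + 14×5 + 16×5 + 15×1 = 204
Jamal: 13×2 + 14×3 + 16×3 + 15×2 = 146

Priya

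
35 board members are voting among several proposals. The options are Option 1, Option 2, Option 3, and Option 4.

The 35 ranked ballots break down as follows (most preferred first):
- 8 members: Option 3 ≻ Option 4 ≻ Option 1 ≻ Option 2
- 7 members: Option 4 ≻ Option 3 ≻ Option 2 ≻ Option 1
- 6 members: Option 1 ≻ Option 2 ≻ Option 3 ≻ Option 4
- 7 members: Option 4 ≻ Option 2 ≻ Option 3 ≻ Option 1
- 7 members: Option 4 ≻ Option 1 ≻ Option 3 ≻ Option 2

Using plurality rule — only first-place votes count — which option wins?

Option 4

First-place votes: Option 1 6, Option 2 0, Option 3 8, Option 4 21.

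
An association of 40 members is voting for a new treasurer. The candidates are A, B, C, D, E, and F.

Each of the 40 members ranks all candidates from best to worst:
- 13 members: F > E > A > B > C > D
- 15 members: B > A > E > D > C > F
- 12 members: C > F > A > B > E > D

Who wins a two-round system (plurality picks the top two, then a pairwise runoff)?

F

Round 1 first-place votes: A 0, B 15, C 12, D 0, E 0, F 13. B and F advance.
Runoff: B is ranked above F on 15 ballots, F above B on 25.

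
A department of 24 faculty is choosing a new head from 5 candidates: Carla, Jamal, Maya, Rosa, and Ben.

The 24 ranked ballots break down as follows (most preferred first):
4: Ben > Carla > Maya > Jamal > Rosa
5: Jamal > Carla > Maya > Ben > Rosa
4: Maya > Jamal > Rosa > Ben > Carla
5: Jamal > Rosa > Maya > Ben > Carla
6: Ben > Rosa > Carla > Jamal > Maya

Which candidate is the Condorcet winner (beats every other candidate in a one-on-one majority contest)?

Jamal vs Carla: 14–10
Jamal vs Maya: 16–8
Jamal vs Rosa: 18–6
Jamal vs Ben: 14–10
Jamal beats every other candidate.

Jamal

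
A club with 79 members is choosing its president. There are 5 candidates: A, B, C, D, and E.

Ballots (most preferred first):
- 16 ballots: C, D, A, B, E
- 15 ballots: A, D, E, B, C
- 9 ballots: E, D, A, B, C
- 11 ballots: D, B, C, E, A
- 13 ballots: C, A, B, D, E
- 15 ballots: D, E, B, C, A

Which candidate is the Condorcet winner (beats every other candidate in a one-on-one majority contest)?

D

D vs A: 51–28
D vs B: 66–13
D vs C: 50–29
D vs E: 70–9
D beats every other candidate.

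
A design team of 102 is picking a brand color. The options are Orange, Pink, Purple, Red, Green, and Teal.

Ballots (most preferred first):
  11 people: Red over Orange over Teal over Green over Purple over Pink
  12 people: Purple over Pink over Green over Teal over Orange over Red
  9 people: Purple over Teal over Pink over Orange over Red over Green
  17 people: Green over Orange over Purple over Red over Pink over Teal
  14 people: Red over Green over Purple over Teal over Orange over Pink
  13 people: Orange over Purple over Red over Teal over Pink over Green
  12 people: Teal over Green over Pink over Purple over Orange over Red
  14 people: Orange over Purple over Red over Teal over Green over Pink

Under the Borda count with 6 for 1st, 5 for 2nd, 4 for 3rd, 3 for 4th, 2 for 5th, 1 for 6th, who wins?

Purple

Orange: 11×5 + 12×2 + 9×3 + 17×5 + 14×2 + 13×6 + 12×2 + 14×6 = 405
Pink: 11×1 + 12×5 + 9×4 + 17×2 + 14×1 + 13×2 + 12×4 + 14×1 = 243
Purple: 11×2 + 12×6 + 9×6 + 17×4 + 14×4 + 13×5 + 12×3 + 14×5 = 443
Red: 11×6 + 12×1 + 9×2 + 17×3 + 14×6 + 13×4 + 12×1 + 14×4 = 351
Green: 11×3 + 12×4 + 9×1 + 17×6 + 14×5 + 13×1 + 12×5 + 14×2 = 363
Teal: 11×4 + 12×3 + 9×5 + 17×1 + 14×3 + 13×3 + 12×6 + 14×3 = 337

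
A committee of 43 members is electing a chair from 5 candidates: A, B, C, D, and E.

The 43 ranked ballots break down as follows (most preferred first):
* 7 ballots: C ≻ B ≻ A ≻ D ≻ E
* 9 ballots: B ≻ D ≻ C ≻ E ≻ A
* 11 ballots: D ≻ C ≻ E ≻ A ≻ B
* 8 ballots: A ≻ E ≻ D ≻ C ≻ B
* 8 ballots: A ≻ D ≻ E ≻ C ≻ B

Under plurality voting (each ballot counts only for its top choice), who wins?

First-place votes: A 16, B 9, C 7, D 11, E 0.

A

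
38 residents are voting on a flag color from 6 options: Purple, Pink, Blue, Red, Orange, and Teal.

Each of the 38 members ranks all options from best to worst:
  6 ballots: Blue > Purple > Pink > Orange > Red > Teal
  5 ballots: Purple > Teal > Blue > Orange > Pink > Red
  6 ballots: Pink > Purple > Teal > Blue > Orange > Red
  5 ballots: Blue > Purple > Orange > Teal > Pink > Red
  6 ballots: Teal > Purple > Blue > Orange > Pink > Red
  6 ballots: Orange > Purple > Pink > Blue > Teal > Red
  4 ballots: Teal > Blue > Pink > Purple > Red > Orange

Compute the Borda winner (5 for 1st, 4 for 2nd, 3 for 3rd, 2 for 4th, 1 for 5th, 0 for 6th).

Purple

Purple: 6×4 + 5×5 + 6×4 + 5×4 + 6×4 + 6×4 + 4×2 = 149
Pink: 6×3 + 5×1 + 6×5 + 5×1 + 6×1 + 6×3 + 4×3 = 94
Blue: 6×5 + 5×3 + 6×2 + 5×5 + 6×3 + 6×2 + 4×4 = 128
Red: 6×1 + 5×0 + 6×0 + 5×0 + 6×0 + 6×0 + 4×1 = 10
Orange: 6×2 + 5×2 + 6×1 + 5×3 + 6×2 + 6×5 + 4×0 = 85
Teal: 6×0 + 5×4 + 6×3 + 5×2 + 6×5 + 6×1 + 4×5 = 104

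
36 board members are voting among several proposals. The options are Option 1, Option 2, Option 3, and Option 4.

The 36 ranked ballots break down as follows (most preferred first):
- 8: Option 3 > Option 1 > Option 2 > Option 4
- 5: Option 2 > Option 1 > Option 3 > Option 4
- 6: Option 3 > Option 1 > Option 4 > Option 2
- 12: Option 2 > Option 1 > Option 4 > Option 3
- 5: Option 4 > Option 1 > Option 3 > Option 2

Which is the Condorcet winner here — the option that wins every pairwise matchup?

Option 1 vs Option 2: 19–17
Option 1 vs Option 3: 22–14
Option 1 vs Option 4: 31–5
Option 1 beats every other option.

Option 1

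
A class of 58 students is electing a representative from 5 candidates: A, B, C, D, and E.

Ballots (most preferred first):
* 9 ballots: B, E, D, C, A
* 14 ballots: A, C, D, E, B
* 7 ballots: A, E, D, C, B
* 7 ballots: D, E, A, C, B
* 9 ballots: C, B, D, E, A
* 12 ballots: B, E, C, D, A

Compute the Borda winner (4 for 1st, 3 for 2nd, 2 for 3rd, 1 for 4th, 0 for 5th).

A: 9×0 + 14×4 + 7×4 + 7×2 + 9×0 + 12×0 = 98
B: 9×4 + 14×0 + 7×0 + 7×0 + 9×3 + 12×4 = 111
C: 9×1 + 14×3 + 7×1 + 7×1 + 9×4 + 12×2 = 125
D: 9×2 + 14×2 + 7×2 + 7×4 + 9×2 + 12×1 = 118
E: 9×3 + 14×1 + 7×3 + 7×3 + 9×1 + 12×3 = 128

E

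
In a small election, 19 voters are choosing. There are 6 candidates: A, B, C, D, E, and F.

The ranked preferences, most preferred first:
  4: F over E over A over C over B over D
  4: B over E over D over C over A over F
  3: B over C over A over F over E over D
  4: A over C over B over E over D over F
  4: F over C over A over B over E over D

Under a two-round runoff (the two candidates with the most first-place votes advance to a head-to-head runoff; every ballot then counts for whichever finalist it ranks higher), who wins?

Round 1 first-place votes: A 4, B 7, C 0, D 0, E 0, F 8. F and B advance.
Runoff: F is ranked above B on 8 ballots, B above F on 11.

B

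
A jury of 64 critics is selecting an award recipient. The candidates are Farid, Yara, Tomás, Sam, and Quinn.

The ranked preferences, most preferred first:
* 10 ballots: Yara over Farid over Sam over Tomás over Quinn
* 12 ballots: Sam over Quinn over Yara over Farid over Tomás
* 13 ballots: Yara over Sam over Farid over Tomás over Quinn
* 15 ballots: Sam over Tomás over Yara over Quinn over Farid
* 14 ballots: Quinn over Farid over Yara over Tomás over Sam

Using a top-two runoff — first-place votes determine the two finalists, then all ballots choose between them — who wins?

Round 1 first-place votes: Farid 0, Yara 23, Tomás 0, Sam 27, Quinn 14. Sam and Yara advance.
Runoff: Sam is ranked above Yara on 27 ballots, Yara above Sam on 37.

Yara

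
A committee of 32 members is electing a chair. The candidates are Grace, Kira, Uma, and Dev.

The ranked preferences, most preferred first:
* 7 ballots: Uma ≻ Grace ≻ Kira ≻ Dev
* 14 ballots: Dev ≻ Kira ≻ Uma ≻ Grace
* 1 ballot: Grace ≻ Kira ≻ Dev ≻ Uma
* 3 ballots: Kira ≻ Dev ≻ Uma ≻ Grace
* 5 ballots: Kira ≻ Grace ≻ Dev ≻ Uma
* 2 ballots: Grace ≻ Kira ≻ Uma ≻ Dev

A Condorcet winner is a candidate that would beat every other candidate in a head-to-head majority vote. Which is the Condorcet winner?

Kira

Kira vs Grace: 22–10
Kira vs Uma: 25–7
Kira vs Dev: 18–14
Kira beats every other candidate.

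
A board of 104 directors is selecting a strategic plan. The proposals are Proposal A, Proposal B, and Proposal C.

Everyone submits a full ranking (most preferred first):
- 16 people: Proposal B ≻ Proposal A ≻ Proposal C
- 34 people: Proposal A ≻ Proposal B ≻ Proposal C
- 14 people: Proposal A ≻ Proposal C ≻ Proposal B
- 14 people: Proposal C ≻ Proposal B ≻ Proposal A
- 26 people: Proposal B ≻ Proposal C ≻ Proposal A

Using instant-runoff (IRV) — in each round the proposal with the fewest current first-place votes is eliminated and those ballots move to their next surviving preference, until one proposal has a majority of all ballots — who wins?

Round 1: Proposal A 48, Proposal B 42, Proposal C 14. Proposal C eliminated.
Round 2: Proposal A 48, Proposal B 56. Proposal B has a majority (≥53).

Proposal B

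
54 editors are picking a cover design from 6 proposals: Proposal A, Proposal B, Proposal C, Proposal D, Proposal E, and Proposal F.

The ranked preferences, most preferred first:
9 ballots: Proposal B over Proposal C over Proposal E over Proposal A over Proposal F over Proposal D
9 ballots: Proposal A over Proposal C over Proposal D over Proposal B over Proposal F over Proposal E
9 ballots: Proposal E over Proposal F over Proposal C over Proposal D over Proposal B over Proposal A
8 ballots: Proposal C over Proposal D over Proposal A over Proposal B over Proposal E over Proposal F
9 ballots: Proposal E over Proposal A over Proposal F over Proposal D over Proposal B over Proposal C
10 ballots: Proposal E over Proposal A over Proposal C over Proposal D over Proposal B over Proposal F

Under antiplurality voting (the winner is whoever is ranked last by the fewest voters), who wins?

Last-place votes: Proposal A 9, Proposal B 0, Proposal C 9, Proposal D 9, Proposal E 9, Proposal F 18.

Proposal B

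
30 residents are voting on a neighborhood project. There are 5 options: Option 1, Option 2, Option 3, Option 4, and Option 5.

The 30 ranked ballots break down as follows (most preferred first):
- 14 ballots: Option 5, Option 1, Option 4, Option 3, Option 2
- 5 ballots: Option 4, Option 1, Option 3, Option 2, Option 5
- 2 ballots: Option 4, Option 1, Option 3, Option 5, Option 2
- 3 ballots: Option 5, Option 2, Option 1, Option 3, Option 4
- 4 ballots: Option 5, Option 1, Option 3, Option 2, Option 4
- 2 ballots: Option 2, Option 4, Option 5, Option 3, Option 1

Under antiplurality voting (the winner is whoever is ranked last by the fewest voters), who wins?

Option 3

Last-place votes: Option 1 2, Option 2 16, Option 3 0, Option 4 7, Option 5 5.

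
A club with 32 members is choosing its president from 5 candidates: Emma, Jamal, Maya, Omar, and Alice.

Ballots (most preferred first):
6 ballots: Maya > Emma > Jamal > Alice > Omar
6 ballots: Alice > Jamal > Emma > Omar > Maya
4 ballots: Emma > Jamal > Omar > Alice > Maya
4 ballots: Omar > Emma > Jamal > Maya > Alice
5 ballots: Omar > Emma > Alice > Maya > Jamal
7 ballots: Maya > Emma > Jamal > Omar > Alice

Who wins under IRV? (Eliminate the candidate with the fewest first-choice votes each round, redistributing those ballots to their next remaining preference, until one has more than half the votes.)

Omar

Round 1: Emma 4, Jamal 0, Maya 13, Omar 9, Alice 6. Jamal eliminated.
Round 2: Emma 4, Maya 13, Omar 9, Alice 6. Emma eliminated.
Round 3: Maya 13, Omar 13, Alice 6. Alice eliminated.
Round 4: Maya 13, Omar 19. Omar has a majority (≥17).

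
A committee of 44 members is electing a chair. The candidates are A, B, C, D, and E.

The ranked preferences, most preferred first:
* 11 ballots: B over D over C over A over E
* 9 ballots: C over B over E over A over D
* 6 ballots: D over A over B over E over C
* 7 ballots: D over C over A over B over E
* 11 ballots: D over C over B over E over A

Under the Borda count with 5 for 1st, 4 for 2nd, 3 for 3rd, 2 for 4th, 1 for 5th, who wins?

A: 11×2 + 9×2 + 6×4 + 7×3 + 11×1 = 96
B: 11×5 + 9×4 + 6×3 + 7×2 + 11×3 = 156
C: 11×3 + 9×5 + 6×1 + 7×4 + 11×4 = 156
D: 11×4 + 9×1 + 6×5 + 7×5 + 11×5 = 173
E: 11×1 + 9×3 + 6×2 + 7×1 + 11×2 = 79

D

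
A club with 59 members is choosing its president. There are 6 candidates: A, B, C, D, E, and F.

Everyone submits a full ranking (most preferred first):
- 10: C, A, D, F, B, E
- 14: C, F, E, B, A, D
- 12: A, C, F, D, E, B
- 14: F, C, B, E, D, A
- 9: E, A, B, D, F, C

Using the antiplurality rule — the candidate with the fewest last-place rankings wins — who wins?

F

Last-place votes: A 14, B 12, C 9, D 14, E 10, F 0.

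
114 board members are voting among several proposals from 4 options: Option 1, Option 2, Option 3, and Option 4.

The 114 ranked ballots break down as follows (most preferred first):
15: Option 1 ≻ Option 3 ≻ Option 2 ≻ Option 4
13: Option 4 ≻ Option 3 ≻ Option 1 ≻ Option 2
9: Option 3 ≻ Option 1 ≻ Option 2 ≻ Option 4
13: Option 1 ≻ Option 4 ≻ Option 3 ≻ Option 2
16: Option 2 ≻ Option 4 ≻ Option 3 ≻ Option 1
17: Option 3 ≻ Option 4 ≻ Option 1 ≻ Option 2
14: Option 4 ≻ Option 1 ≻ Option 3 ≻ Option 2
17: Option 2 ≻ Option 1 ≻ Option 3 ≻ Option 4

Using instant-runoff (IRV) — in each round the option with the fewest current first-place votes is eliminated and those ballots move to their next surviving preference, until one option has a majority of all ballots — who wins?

Round 1: Option 1 28, Option 2 33, Option 3 26, Option 4 27. Option 3 eliminated.
Round 2: Option 1 37, Option 2 33, Option 4 44. Option 2 eliminated.
Round 3: Option 1 54, Option 4 60. Option 4 has a majority (≥58).

Option 4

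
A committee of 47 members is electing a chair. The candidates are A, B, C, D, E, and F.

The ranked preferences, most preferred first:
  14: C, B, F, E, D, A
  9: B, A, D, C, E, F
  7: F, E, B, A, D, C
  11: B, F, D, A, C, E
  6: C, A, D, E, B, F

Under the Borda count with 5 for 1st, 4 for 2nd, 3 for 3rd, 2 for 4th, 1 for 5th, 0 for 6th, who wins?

A: 14×0 + 9×4 + 7×2 + 11×2 + 6×4 = 96
B: 14×4 + 9×5 + 7×3 + 11×5 + 6×1 = 183
C: 14×5 + 9×2 + 7×0 + 11×1 + 6×5 = 129
D: 14×1 + 9×3 + 7×1 + 11×3 + 6×3 = 99
E: 14×2 + 9×1 + 7×4 + 11×0 + 6×2 = 77
F: 14×3 + 9×0 + 7×5 + 11×4 + 6×0 = 121

B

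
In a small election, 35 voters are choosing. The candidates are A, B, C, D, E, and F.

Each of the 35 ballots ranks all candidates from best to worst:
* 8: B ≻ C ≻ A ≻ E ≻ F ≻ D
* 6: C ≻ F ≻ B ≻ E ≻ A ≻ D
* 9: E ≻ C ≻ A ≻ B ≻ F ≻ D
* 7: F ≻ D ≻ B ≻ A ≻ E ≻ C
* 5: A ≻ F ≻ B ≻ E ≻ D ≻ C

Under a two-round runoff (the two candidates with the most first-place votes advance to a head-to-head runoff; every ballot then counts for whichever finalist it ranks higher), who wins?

B

Round 1 first-place votes: A 5, B 8, C 6, D 0, E 9, F 7. E and B advance.
Runoff: E is ranked above B on 9 ballots, B above E on 26.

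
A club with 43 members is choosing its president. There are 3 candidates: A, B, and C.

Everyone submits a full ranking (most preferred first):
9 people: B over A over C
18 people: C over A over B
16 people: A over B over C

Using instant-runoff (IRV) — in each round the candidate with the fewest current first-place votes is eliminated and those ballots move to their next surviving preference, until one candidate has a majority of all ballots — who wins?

Round 1: A 16, B 9, C 18. B eliminated.
Round 2: A 25, C 18. A has a majority (≥22).

A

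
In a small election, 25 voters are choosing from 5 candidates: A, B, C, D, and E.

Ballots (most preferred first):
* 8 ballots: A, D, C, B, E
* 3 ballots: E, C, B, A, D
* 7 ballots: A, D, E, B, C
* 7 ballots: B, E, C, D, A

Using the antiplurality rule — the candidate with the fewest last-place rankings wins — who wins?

Last-place votes: A 7, B 0, C 7, D 3, E 8.

B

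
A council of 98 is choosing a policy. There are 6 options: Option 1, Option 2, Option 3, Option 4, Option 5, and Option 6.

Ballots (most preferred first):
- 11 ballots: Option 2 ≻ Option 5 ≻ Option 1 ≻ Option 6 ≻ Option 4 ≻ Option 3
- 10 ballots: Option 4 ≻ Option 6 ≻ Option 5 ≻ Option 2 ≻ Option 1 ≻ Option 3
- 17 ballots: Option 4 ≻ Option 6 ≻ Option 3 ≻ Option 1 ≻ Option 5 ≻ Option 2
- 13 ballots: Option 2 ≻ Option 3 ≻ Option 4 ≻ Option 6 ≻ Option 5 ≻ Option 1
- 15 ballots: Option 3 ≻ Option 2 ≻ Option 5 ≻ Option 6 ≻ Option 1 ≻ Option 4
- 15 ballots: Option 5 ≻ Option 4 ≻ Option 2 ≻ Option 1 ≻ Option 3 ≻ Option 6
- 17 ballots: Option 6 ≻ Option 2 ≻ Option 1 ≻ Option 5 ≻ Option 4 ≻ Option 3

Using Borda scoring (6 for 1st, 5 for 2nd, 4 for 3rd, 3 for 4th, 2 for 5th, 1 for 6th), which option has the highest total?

Option 2

Option 1: 11×4 + 10×2 + 17×3 + 13×1 + 15×2 + 15×3 + 17×4 = 271
Option 2: 11×6 + 10×3 + 17×1 + 13×6 + 15×5 + 15×4 + 17×5 = 411
Option 3: 11×1 + 10×1 + 17×4 + 13×5 + 15×6 + 15×2 + 17×1 = 291
Option 4: 11×2 + 10×6 + 17×6 + 13×4 + 15×1 + 15×5 + 17×2 = 360
Option 5: 11×5 + 10×4 + 17×2 + 13×2 + 15×4 + 15×6 + 17×3 = 356
Option 6: 11×3 + 10×5 + 17×5 + 13×3 + 15×3 + 15×1 + 17×6 = 369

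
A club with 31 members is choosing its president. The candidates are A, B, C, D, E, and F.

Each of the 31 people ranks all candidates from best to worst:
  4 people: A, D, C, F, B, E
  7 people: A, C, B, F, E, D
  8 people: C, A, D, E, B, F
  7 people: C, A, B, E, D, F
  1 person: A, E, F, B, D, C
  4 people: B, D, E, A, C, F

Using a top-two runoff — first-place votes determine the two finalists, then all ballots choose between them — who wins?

Round 1 first-place votes: A 12, B 4, C 15, D 0, E 0, F 0. C and A advance.
Runoff: C is ranked above A on 15 ballots, A above C on 16.

A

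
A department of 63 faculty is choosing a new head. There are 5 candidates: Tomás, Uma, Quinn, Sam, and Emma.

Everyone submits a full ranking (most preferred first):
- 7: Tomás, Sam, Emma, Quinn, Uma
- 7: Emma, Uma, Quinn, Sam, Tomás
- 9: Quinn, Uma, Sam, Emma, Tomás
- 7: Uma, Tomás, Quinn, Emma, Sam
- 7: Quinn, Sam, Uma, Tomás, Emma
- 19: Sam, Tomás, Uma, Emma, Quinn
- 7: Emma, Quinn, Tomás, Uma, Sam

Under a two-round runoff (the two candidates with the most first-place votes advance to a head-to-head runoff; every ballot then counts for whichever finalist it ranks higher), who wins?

Quinn

Round 1 first-place votes: Tomás 7, Uma 7, Quinn 16, Sam 19, Emma 14. Sam and Quinn advance.
Runoff: Sam is ranked above Quinn on 26 ballots, Quinn above Sam on 37.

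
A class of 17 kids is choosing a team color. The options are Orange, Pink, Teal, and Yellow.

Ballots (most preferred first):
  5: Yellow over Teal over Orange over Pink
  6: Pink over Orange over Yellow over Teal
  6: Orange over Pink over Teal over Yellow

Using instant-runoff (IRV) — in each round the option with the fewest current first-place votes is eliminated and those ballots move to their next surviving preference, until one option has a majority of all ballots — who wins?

Orange

Round 1: Orange 6, Pink 6, Teal 0, Yellow 5. Teal eliminated.
Round 2: Orange 6, Pink 6, Yellow 5. Yellow eliminated.
Round 3: Orange 11, Pink 6. Orange has a majority (≥9).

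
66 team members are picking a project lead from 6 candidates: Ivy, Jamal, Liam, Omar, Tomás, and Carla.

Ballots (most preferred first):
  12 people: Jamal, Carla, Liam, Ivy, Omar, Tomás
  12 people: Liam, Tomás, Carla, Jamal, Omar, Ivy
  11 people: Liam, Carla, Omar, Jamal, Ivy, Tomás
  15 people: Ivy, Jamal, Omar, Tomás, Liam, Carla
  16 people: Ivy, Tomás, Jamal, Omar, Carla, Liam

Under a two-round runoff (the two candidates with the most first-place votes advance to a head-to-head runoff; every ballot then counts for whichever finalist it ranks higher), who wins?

Liam

Round 1 first-place votes: Ivy 31, Jamal 12, Liam 23, Omar 0, Tomás 0, Carla 0. Ivy and Liam advance.
Runoff: Ivy is ranked above Liam on 31 ballots, Liam above Ivy on 35.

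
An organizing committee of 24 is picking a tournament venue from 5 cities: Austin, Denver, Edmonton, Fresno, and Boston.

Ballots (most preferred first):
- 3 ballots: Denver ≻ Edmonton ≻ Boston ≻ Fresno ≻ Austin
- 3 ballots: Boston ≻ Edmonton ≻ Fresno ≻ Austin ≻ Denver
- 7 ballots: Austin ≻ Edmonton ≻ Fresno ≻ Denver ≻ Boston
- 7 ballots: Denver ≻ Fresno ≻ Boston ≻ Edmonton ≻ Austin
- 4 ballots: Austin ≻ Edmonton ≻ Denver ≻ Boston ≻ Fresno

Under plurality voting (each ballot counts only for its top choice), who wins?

Austin

First-place votes: Austin 11, Denver 10, Edmonton 0, Fresno 0, Boston 3.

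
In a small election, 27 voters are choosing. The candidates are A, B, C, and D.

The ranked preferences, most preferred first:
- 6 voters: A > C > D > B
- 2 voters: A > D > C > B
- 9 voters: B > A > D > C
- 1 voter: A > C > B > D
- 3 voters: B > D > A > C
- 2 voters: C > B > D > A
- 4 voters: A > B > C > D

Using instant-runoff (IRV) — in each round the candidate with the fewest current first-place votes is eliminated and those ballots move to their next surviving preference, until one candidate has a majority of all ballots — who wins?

B

Round 1: A 13, B 12, C 2, D 0. D eliminated.
Round 2: A 13, B 12, C 2. C eliminated.
Round 3: A 13, B 14. B has a majority (≥14).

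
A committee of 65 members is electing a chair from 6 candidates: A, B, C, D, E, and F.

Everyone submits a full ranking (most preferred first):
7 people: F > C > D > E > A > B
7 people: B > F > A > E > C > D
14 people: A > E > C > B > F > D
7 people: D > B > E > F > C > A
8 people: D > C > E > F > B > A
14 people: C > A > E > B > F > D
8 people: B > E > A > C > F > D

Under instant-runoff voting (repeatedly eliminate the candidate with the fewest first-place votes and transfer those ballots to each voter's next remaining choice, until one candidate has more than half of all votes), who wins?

Round 1: A 14, B 15, C 14, D 15, E 0, F 7. E eliminated.
Round 2: A 14, B 15, C 14, D 15, F 7. F eliminated.
Round 3: A 14, B 15, C 21, D 15. A eliminated.
Round 4: B 15, C 35, D 15. C has a majority (≥33).

C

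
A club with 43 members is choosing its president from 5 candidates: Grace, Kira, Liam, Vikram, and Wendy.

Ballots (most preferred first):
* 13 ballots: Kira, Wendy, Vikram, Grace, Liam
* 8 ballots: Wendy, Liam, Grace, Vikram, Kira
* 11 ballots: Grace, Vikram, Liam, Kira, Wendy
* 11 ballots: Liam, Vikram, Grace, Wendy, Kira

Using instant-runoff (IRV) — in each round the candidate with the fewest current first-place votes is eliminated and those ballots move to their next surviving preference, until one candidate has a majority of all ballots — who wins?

Liam

Round 1: Grace 11, Kira 13, Liam 11, Vikram 0, Wendy 8. Vikram eliminated.
Round 2: Grace 11, Kira 13, Liam 11, Wendy 8. Wendy eliminated.
Round 3: Grace 11, Kira 13, Liam 19. Grace eliminated.
Round 4: Kira 13, Liam 30. Liam has a majority (≥22).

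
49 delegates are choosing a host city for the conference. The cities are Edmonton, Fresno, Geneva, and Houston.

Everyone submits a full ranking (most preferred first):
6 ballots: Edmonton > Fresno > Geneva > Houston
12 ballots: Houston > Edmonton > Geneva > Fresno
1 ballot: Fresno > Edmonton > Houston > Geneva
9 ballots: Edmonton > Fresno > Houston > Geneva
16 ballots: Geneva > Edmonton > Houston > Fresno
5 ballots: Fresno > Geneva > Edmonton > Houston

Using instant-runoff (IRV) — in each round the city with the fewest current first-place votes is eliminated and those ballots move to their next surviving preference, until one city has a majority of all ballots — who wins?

Edmonton

Round 1: Edmonton 15, Fresno 6, Geneva 16, Houston 12. Fresno eliminated.
Round 2: Edmonton 16, Geneva 21, Houston 12. Houston eliminated.
Round 3: Edmonton 28, Geneva 21. Edmonton has a majority (≥25).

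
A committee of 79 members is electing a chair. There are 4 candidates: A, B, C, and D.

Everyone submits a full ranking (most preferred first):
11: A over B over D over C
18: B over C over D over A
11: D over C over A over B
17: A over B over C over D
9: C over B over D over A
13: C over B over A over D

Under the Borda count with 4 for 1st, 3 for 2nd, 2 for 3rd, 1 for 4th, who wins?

B

A: 11×4 + 18×1 + 11×2 + 17×4 + 9×1 + 13×2 = 187
B: 11×3 + 18×4 + 11×1 + 17×3 + 9×3 + 13×3 = 233
C: 11×1 + 18×3 + 11×3 + 17×2 + 9×4 + 13×4 = 220
D: 11×2 + 18×2 + 11×4 + 17×1 + 9×2 + 13×1 = 150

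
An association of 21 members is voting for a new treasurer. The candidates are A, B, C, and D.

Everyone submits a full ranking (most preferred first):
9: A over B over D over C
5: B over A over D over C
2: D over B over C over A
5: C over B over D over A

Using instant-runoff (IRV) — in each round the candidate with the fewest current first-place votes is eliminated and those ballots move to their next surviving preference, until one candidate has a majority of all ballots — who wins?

Round 1: A 9, B 5, C 5, D 2. D eliminated.
Round 2: A 9, B 7, C 5. C eliminated.
Round 3: A 9, B 12. B has a majority (≥11).

B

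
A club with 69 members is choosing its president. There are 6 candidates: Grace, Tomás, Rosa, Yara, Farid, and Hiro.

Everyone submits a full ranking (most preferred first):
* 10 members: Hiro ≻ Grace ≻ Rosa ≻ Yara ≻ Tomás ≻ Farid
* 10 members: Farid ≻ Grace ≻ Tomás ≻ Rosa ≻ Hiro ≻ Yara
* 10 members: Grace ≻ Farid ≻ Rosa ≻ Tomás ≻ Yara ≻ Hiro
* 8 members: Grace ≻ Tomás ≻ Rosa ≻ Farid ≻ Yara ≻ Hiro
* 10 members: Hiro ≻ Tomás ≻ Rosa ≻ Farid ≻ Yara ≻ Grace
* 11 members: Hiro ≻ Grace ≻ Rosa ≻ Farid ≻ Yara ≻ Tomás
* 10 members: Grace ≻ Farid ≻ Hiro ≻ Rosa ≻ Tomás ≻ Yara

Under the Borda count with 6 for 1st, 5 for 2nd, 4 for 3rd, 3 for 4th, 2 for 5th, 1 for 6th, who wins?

Grace: 10×5 + 10×5 + 10×6 + 8×6 + 10×1 + 11×5 + 10×6 = 333
Tomás: 10×2 + 10×4 + 10×3 + 8×5 + 10×5 + 11×1 + 10×2 = 211
Rosa: 10×4 + 10×3 + 10×4 + 8×4 + 10×4 + 11×4 + 10×3 = 256
Yara: 10×3 + 10×1 + 10×2 + 8×2 + 10×2 + 11×2 + 10×1 = 128
Farid: 10×1 + 10×6 + 10×5 + 8×3 + 10×3 + 11×3 + 10×5 = 257
Hiro: 10×6 + 10×2 + 10×1 + 8×1 + 10×6 + 11×6 + 10×4 = 264

Grace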